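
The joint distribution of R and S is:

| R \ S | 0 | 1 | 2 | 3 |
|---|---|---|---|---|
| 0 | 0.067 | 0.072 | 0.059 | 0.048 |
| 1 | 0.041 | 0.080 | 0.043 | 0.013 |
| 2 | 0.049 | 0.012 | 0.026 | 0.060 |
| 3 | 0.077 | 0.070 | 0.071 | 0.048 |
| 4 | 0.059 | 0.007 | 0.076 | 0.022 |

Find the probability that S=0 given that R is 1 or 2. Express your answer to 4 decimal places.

P(R=1) = 0.041 + 0.080 + 0.043 + 0.013 = 0.177.
P(R=2) = 0.049 + 0.012 + 0.026 + 0.060 = 0.147.
P(R ∈ {1, 2}) = 0.177 + 0.147 = 0.324; P(S=0, R ∈ {1, 2}) = 0.041 + 0.049 = 0.090.
P(S=0 | R ∈ {1, 2}) = 0.090/0.324 = 0.2778.

0.2778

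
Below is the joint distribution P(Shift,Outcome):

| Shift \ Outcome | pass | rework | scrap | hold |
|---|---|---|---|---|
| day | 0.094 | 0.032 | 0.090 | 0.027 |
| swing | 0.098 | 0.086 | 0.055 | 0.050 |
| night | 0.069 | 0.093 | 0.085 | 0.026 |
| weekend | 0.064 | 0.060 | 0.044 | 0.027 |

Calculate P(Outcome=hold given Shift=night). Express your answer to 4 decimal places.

0.0952

P(Shift=night) = 0.069 + 0.093 + 0.085 + 0.026 = 0.273.
P(Outcome=hold | Shift=night) = 0.026/0.273 = 0.0952.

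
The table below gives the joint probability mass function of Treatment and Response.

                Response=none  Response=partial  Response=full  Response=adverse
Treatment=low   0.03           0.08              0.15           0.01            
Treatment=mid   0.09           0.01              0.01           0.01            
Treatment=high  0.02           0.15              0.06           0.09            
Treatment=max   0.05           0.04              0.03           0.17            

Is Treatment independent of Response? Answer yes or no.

P(Treatment=max) = 0.29 and P(Response=adverse) = 0.28, so their product is 0.0812, but P(Treatment=max, Response=adverse) = 0.17. Since these differ, Treatment and Response are not independent.

no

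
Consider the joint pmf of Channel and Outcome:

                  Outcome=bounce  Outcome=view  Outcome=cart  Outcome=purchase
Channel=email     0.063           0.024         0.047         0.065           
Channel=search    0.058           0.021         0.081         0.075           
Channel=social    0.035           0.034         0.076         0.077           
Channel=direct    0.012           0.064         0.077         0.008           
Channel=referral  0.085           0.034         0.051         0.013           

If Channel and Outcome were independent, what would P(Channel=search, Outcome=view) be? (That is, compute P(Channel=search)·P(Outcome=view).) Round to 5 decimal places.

P(Channel=search) = 0.058 + 0.021 + 0.081 + 0.075 = 0.235.
P(Outcome=view) = 0.024 + 0.021 + 0.034 + 0.064 + 0.034 = 0.177.
Product: 0.235 × 0.177 = 0.04160.

0.04160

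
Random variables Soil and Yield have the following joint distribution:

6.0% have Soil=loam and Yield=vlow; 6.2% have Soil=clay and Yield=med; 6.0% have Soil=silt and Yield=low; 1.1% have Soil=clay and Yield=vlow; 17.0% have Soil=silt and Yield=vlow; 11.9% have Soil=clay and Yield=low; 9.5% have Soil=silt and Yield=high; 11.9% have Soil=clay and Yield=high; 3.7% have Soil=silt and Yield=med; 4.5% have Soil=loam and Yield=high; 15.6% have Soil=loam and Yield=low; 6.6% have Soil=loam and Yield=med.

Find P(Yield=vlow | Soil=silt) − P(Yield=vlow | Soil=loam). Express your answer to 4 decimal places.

P(Soil=silt) = 0.170 + 0.060 + 0.037 + 0.095 = 0.362; P(Yield=vlow | Soil=silt) = 0.170/0.362 = 0.46961.
P(Soil=loam) = 0.060 + 0.156 + 0.066 + 0.045 = 0.327; P(Yield=vlow | Soil=loam) = 0.060/0.327 = 0.18349.
Difference = 0.2861.

0.2861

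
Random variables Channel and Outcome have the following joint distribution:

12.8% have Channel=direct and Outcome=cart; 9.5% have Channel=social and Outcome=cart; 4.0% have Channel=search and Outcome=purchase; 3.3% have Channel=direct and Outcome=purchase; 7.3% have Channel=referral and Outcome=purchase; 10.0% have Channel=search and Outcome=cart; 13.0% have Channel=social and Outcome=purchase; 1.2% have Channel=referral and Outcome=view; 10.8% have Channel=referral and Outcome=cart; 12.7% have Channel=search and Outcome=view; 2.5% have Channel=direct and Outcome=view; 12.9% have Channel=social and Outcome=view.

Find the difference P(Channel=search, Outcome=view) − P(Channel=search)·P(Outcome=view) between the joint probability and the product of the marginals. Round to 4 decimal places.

P(Channel=search) = 0.127 + 0.100 + 0.040 = 0.267.
P(Outcome=view) = 0.127 + 0.129 + 0.025 + 0.012 = 0.293.
P(Channel=search, Outcome=view) − P(Channel=search)P(Outcome=view) = 0.127 − 0.267×0.293 = 0.0488.

0.0488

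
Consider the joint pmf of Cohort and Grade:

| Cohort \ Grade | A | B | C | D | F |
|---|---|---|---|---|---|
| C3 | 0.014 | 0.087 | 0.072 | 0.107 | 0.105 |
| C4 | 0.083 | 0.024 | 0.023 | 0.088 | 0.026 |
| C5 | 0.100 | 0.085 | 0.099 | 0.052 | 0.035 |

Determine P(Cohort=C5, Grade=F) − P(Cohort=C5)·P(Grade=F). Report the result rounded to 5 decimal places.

-0.02659

P(Cohort=C5) = 0.100 + 0.085 + 0.099 + 0.052 + 0.035 = 0.371.
P(Grade=F) = 0.105 + 0.026 + 0.035 = 0.166.
P(Cohort=C5, Grade=F) − P(Cohort=C5)P(Grade=F) = 0.035 − 0.371×0.166 = -0.02659.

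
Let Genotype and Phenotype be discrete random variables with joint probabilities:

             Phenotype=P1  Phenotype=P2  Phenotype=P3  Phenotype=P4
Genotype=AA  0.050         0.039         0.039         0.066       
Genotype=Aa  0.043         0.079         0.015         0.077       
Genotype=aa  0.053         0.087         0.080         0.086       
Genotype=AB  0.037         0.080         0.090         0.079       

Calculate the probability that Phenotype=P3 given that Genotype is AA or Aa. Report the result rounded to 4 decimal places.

0.1324

P(Genotype=AA) = 0.050 + 0.039 + 0.039 + 0.066 = 0.194.
P(Genotype=Aa) = 0.043 + 0.079 + 0.015 + 0.077 = 0.214.
P(Genotype ∈ {AA, Aa}) = 0.194 + 0.214 = 0.408; P(Phenotype=P3, Genotype ∈ {AA, Aa}) = 0.039 + 0.015 = 0.054.
P(Phenotype=P3 | Genotype ∈ {AA, Aa}) = 0.054/0.408 = 0.1324.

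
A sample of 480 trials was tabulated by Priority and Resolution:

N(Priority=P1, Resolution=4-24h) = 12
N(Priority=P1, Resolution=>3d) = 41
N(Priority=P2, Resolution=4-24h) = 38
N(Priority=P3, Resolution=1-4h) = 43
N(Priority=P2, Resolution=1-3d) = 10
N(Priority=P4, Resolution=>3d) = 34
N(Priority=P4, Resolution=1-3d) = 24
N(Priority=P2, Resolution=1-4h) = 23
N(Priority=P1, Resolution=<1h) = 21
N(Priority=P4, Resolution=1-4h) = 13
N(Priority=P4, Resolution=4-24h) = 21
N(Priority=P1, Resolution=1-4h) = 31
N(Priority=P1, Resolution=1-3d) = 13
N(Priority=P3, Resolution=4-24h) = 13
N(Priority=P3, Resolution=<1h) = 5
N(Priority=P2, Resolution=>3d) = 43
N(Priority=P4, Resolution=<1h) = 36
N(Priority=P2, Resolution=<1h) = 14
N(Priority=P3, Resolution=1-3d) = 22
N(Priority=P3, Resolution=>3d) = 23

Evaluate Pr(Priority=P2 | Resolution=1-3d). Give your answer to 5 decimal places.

Total with Resolution=1-3d: 13 + 10 + 22 + 24 = 69.
P(Priority=P2 | Resolution=1-3d) = 10/69 = 0.14493.

0.14493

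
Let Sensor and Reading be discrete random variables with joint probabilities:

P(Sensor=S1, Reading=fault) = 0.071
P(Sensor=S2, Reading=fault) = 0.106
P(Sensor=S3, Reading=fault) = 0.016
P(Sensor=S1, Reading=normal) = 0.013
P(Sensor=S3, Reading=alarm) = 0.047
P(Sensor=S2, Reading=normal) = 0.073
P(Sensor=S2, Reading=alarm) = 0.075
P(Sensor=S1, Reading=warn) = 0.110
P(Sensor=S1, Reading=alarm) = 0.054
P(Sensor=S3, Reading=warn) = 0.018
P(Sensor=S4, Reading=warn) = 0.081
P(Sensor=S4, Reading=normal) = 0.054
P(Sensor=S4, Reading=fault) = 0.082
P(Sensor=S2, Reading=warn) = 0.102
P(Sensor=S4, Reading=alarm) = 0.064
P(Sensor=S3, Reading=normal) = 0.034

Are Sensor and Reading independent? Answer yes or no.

P(Sensor=S1) = 0.248 and P(Reading=warn) = 0.311, so their product is 0.07713, but P(Sensor=S1, Reading=warn) = 0.110. Since these differ, Sensor and Reading are not independent.

no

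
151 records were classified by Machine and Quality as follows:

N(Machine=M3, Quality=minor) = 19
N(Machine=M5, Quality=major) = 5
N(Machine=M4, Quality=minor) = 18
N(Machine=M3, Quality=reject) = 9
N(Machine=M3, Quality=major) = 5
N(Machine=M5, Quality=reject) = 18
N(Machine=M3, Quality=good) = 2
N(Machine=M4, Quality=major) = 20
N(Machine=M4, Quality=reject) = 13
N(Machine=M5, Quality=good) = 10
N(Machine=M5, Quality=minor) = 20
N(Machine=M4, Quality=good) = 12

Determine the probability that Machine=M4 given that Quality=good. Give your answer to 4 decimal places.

Total with Quality=good: 2 + 12 + 10 = 24.
P(Machine=M4 | Quality=good) = 12/24 = 0.5000.

0.5000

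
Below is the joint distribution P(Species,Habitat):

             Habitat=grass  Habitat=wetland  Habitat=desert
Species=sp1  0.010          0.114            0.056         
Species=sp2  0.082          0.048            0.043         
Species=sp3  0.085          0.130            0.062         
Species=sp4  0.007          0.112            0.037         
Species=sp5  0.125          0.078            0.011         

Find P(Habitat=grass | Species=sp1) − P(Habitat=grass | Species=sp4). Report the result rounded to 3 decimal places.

P(Species=sp1) = 0.010 + 0.114 + 0.056 = 0.180; P(Habitat=grass | Species=sp1) = 0.010/0.180 = 0.0556.
P(Species=sp4) = 0.007 + 0.112 + 0.037 = 0.156; P(Habitat=grass | Species=sp4) = 0.007/0.156 = 0.0449.
Difference = 0.011.

0.011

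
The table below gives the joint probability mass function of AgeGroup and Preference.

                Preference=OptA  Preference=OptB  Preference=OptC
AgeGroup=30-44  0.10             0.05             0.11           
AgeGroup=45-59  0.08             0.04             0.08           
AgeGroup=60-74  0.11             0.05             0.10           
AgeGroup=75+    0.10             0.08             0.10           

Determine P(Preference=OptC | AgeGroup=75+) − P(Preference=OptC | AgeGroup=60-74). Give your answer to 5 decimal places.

-0.02747

P(AgeGroup=75+) = 0.10 + 0.08 + 0.10 = 0.28; P(Preference=OptC | AgeGroup=75+) = 0.10/0.28 = 0.357143.
P(AgeGroup=60-74) = 0.11 + 0.05 + 0.10 = 0.26; P(Preference=OptC | AgeGroup=60-74) = 0.10/0.26 = 0.384615.
Difference = -0.02747.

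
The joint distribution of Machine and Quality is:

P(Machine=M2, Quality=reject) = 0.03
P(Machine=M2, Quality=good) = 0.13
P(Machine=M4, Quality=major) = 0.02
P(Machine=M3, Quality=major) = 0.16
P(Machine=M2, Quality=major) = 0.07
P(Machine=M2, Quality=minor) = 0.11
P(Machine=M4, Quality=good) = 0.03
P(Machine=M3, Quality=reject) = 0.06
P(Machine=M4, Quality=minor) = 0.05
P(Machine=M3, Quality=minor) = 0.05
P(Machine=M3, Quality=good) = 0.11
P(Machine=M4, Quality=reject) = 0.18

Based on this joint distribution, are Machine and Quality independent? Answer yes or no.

no

P(Machine=M4) = 0.28 and P(Quality=reject) = 0.27, so their product is 0.0756, but P(Machine=M4, Quality=reject) = 0.18. Since these differ, Machine and Quality are not independent.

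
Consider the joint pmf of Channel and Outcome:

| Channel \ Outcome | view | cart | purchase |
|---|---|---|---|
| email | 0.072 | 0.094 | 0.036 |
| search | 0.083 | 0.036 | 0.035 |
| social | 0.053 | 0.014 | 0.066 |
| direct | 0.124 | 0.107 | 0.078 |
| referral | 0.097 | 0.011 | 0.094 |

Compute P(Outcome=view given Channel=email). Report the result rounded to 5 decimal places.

P(Channel=email) = 0.072 + 0.094 + 0.036 = 0.202.
P(Outcome=view | Channel=email) = 0.072/0.202 = 0.35644.

0.35644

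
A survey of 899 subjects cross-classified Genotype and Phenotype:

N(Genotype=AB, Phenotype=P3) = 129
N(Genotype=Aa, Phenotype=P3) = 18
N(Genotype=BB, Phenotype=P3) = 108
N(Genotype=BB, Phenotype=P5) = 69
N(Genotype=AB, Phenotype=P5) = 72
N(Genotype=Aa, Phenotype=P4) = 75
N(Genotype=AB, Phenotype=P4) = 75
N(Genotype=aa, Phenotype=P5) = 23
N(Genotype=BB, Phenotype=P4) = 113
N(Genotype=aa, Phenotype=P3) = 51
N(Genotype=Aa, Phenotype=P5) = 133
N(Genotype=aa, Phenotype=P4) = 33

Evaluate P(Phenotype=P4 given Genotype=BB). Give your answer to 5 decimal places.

Total with Genotype=BB: 108 + 113 + 69 = 290.
P(Phenotype=P4 | Genotype=BB) = 113/290 = 0.38966.

0.38966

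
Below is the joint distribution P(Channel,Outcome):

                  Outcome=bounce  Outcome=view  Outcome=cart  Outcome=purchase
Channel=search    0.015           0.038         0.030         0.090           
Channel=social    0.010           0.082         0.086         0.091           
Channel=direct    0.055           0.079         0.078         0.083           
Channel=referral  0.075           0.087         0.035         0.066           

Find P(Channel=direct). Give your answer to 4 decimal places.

0.2950

P(Channel=direct) = 0.055 + 0.079 + 0.078 + 0.083 = 0.295.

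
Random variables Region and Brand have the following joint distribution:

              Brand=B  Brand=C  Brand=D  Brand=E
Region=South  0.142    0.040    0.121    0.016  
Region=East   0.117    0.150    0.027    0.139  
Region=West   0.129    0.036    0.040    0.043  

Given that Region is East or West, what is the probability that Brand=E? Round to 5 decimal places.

0.26725

P(Region=East) = 0.117 + 0.150 + 0.027 + 0.139 = 0.433.
P(Region=West) = 0.129 + 0.036 + 0.040 + 0.043 = 0.248.
P(Region ∈ {East, West}) = 0.433 + 0.248 = 0.681; P(Brand=E, Region ∈ {East, West}) = 0.139 + 0.043 = 0.182.
P(Brand=E | Region ∈ {East, West}) = 0.182/0.681 = 0.26725.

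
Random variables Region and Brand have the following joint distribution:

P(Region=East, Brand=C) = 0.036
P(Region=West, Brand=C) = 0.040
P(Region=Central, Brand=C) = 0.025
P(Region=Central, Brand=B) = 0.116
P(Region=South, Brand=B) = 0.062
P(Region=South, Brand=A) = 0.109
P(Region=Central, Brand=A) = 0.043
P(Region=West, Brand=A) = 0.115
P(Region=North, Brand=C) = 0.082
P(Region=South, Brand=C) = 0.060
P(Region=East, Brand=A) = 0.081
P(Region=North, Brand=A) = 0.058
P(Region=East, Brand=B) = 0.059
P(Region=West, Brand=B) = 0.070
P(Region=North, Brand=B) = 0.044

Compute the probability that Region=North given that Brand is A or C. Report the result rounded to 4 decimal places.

0.2157

P(Brand=A) = 0.058 + 0.109 + 0.081 + 0.115 + 0.043 = 0.406.
P(Brand=C) = 0.082 + 0.060 + 0.036 + 0.040 + 0.025 = 0.243.
P(Brand ∈ {A, C}) = 0.406 + 0.243 = 0.649; P(Region=North, Brand ∈ {A, C}) = 0.058 + 0.082 = 0.140.
P(Region=North | Brand ∈ {A, C}) = 0.140/0.649 = 0.2157.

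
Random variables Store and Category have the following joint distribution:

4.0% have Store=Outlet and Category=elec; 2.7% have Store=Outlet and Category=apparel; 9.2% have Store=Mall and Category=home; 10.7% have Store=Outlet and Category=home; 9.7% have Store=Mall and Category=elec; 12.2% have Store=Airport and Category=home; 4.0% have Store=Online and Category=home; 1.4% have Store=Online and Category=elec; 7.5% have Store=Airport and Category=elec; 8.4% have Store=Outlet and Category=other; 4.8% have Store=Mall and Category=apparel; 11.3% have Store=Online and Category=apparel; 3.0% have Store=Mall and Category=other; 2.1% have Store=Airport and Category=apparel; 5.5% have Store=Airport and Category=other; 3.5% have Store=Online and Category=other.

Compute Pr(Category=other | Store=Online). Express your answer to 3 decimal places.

0.173

P(Store=Online) = 0.113 + 0.014 + 0.040 + 0.035 = 0.202.
P(Category=other | Store=Online) = 0.035/0.202 = 0.173.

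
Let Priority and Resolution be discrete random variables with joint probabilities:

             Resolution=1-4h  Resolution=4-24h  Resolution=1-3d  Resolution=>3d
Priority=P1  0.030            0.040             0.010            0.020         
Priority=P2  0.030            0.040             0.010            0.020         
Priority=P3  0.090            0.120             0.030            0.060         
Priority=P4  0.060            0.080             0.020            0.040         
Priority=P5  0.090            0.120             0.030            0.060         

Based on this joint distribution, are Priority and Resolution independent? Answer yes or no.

yes

Every cell satisfies P(Priority,Resolution) = P(Priority)·P(Resolution). For instance P(Priority=P2) = 0.100, P(Resolution=4-24h) = 0.400, and 0.100×0.400 = 0.040 matches the joint entry. So Priority and Resolution are independent.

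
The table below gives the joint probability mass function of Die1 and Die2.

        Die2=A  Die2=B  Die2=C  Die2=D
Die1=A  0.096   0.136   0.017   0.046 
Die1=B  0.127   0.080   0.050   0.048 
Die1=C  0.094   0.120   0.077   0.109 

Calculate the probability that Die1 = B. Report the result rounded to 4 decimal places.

P(Die1=B) = 0.127 + 0.080 + 0.050 + 0.048 = 0.305.

0.3050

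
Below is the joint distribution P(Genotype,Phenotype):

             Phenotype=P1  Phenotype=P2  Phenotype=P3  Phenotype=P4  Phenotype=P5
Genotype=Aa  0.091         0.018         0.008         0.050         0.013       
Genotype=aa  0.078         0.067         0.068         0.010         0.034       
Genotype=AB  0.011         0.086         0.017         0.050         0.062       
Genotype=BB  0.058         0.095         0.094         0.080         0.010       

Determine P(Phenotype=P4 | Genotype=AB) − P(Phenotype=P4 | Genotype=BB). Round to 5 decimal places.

-0.01615

P(Genotype=AB) = 0.011 + 0.086 + 0.017 + 0.050 + 0.062 = 0.226; P(Phenotype=P4 | Genotype=AB) = 0.050/0.226 = 0.221239.
P(Genotype=BB) = 0.058 + 0.095 + 0.094 + 0.080 + 0.010 = 0.337; P(Phenotype=P4 | Genotype=BB) = 0.080/0.337 = 0.237389.
Difference = -0.01615.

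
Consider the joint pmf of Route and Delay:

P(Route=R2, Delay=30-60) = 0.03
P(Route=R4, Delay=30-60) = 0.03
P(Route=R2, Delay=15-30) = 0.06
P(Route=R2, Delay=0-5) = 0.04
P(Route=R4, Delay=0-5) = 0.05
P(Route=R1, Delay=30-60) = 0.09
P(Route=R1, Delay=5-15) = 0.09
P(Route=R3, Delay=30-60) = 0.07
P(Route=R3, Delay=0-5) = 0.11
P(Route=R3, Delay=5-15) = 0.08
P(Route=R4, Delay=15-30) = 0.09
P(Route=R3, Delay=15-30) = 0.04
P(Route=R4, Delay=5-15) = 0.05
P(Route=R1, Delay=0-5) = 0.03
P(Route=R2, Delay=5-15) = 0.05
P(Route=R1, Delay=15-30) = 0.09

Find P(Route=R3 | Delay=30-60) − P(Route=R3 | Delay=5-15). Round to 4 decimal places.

0.0219

P(Delay=30-60) = 0.09 + 0.03 + 0.07 + 0.03 = 0.22; P(Route=R3 | Delay=30-60) = 0.07/0.22 = 0.31818.
P(Delay=5-15) = 0.09 + 0.05 + 0.08 + 0.05 = 0.27; P(Route=R3 | Delay=5-15) = 0.08/0.27 = 0.29630.
Difference = 0.0219.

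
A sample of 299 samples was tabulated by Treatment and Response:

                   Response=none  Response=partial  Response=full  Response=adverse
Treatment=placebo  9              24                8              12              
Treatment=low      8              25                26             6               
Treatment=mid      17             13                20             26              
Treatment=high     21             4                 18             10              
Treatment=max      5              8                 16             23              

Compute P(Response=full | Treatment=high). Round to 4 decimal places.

Total with Treatment=high: 21 + 4 + 18 + 10 = 53.
P(Response=full | Treatment=high) = 18/53 = 0.3396.

0.3396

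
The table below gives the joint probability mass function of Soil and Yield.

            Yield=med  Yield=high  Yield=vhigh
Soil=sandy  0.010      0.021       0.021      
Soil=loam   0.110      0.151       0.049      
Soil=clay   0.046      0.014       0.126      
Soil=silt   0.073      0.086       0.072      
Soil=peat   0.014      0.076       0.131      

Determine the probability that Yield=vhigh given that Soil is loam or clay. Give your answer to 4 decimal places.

P(Soil=loam) = 0.110 + 0.151 + 0.049 = 0.310.
P(Soil=clay) = 0.046 + 0.014 + 0.126 = 0.186.
P(Soil ∈ {loam, clay}) = 0.310 + 0.186 = 0.496; P(Yield=vhigh, Soil ∈ {loam, clay}) = 0.049 + 0.126 = 0.175.
P(Yield=vhigh | Soil ∈ {loam, clay}) = 0.175/0.496 = 0.3528.

0.3528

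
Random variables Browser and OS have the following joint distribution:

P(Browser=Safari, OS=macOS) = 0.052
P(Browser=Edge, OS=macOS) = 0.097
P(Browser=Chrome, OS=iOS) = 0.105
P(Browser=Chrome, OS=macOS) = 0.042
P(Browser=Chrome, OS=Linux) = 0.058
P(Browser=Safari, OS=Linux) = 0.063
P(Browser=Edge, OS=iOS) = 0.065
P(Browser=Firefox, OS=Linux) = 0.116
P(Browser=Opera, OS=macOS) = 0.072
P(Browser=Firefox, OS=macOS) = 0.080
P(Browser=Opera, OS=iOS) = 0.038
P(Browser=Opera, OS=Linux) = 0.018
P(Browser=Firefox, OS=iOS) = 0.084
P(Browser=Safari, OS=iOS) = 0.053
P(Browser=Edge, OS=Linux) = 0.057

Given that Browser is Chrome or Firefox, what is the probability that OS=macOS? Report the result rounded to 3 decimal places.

P(Browser=Chrome) = 0.042 + 0.058 + 0.105 = 0.205.
P(Browser=Firefox) = 0.080 + 0.116 + 0.084 = 0.280.
P(Browser ∈ {Chrome, Firefox}) = 0.205 + 0.280 = 0.485; P(OS=macOS, Browser ∈ {Chrome, Firefox}) = 0.042 + 0.080 = 0.122.
P(OS=macOS | Browser ∈ {Chrome, Firefox}) = 0.122/0.485 = 0.252.

0.252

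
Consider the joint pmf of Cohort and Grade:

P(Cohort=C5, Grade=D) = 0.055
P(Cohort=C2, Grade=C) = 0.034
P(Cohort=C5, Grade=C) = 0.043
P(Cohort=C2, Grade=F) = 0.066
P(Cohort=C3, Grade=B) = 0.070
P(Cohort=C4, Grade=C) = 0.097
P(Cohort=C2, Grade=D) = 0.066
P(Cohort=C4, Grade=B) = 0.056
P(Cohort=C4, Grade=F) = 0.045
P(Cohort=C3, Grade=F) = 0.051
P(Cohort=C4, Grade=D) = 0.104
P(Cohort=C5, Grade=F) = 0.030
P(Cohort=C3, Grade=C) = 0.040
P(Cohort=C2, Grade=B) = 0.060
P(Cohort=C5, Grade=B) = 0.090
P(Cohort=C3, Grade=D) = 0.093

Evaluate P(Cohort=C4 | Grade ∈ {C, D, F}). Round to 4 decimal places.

P(Grade=C) = 0.034 + 0.040 + 0.097 + 0.043 = 0.214.
P(Grade=D) = 0.066 + 0.093 + 0.104 + 0.055 = 0.318.
P(Grade=F) = 0.066 + 0.051 + 0.045 + 0.030 = 0.192.
P(Grade ∈ {C, D, F}) = 0.214 + 0.318 + 0.192 = 0.724; P(Cohort=C4, Grade ∈ {C, D, F}) = 0.097 + 0.104 + 0.045 = 0.246.
P(Cohort=C4 | Grade ∈ {C, D, F}) = 0.246/0.724 = 0.3398.

0.3398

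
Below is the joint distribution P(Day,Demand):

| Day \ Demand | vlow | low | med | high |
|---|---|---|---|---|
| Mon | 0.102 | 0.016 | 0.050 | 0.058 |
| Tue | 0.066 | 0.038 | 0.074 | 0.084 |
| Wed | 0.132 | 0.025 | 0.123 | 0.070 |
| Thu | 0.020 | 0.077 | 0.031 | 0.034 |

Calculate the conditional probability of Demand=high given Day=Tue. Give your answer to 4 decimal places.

P(Day=Tue) = 0.066 + 0.038 + 0.074 + 0.084 = 0.262.
P(Demand=high | Day=Tue) = 0.084/0.262 = 0.3206.

0.3206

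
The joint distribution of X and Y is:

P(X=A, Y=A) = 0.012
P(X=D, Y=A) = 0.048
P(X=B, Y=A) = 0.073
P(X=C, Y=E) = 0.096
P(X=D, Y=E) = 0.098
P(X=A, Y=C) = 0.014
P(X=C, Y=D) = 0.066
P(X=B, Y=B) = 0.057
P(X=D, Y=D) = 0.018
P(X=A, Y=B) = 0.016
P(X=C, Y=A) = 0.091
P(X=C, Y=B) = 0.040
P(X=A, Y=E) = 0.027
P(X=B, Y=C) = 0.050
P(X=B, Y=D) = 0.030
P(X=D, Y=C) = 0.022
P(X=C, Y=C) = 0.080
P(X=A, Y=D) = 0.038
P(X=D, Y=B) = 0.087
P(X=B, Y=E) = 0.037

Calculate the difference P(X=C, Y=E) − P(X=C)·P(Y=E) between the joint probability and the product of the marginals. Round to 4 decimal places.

P(X=C) = 0.091 + 0.040 + 0.080 + 0.066 + 0.096 = 0.373.
P(Y=E) = 0.027 + 0.037 + 0.096 + 0.098 = 0.258.
P(X=C, Y=E) − P(X=C)P(Y=E) = 0.096 − 0.373×0.258 = -0.0002.

-0.0002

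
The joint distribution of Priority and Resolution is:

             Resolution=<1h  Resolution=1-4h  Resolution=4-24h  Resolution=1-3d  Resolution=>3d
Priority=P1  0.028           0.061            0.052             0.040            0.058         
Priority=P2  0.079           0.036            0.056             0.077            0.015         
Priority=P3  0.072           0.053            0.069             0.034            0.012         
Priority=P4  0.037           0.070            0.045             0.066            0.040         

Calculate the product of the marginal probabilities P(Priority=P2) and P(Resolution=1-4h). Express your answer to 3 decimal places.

P(Priority=P2) = 0.079 + 0.036 + 0.056 + 0.077 + 0.015 = 0.263.
P(Resolution=1-4h) = 0.061 + 0.036 + 0.053 + 0.070 = 0.220.
Product: 0.263 × 0.220 = 0.058.

0.058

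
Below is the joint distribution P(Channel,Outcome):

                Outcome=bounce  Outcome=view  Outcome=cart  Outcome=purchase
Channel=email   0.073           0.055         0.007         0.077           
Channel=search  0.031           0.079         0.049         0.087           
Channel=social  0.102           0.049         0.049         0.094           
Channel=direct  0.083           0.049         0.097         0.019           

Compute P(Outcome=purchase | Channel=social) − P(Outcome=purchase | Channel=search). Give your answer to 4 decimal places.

-0.0339

P(Channel=social) = 0.102 + 0.049 + 0.049 + 0.094 = 0.294; P(Outcome=purchase | Channel=social) = 0.094/0.294 = 0.31973.
P(Channel=search) = 0.031 + 0.079 + 0.049 + 0.087 = 0.246; P(Outcome=purchase | Channel=search) = 0.087/0.246 = 0.35366.
Difference = -0.0339.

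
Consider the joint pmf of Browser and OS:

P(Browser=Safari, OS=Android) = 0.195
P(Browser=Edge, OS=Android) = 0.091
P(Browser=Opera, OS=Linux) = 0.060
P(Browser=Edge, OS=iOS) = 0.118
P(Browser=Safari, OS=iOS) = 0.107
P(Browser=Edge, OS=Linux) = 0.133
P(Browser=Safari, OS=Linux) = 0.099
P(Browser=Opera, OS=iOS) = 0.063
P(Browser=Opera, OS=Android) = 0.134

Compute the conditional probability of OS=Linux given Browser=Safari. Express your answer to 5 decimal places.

P(Browser=Safari) = 0.099 + 0.107 + 0.195 = 0.401.
P(OS=Linux | Browser=Safari) = 0.099/0.401 = 0.24688.

0.24688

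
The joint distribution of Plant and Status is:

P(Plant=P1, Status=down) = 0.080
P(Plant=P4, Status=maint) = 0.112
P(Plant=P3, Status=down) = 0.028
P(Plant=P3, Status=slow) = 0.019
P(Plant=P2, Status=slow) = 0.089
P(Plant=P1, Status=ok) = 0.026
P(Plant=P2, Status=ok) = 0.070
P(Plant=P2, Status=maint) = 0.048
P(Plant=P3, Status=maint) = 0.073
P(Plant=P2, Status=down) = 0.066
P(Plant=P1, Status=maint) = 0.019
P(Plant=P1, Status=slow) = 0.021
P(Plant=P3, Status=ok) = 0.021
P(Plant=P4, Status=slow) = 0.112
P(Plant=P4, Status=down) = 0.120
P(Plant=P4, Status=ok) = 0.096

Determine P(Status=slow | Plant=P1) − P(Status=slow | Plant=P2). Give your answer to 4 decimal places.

-0.1822

P(Plant=P1) = 0.026 + 0.021 + 0.080 + 0.019 = 0.146; P(Status=slow | Plant=P1) = 0.021/0.146 = 0.14384.
P(Plant=P2) = 0.070 + 0.089 + 0.066 + 0.048 = 0.273; P(Status=slow | Plant=P2) = 0.089/0.273 = 0.32601.
Difference = -0.1822.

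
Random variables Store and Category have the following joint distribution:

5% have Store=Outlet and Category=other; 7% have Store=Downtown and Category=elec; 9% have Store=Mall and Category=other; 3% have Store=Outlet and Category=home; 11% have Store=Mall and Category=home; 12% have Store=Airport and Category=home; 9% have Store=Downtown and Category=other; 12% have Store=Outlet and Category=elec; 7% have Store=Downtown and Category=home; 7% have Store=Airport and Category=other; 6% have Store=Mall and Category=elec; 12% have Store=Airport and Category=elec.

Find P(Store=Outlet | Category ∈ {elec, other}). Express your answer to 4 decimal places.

P(Category=elec) = 0.07 + 0.06 + 0.12 + 0.12 = 0.37.
P(Category=other) = 0.09 + 0.09 + 0.07 + 0.05 = 0.30.
P(Category ∈ {elec, other}) = 0.37 + 0.30 = 0.67; P(Store=Outlet, Category ∈ {elec, other}) = 0.12 + 0.05 = 0.17.
P(Store=Outlet | Category ∈ {elec, other}) = 0.17/0.67 = 0.2537.

0.2537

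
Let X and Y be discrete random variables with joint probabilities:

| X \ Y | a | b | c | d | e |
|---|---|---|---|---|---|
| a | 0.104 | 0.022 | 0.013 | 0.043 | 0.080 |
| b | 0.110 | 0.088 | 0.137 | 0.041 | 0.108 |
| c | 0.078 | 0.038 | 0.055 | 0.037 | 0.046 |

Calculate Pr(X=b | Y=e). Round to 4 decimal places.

0.4615

P(Y=e) = 0.080 + 0.108 + 0.046 = 0.234.
P(X=b | Y=e) = 0.108/0.234 = 0.4615.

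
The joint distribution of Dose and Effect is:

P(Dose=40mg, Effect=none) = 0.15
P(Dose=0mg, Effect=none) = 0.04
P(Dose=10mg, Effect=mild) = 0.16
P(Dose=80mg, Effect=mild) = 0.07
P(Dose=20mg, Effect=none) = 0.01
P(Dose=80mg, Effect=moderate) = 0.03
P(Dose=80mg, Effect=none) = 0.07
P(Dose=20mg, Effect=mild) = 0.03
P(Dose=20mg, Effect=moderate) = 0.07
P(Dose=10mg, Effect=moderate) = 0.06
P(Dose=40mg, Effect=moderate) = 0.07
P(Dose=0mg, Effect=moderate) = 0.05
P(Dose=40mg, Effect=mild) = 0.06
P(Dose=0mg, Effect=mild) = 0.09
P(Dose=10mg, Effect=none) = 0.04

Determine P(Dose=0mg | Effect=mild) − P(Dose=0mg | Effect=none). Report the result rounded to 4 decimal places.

P(Effect=mild) = 0.09 + 0.16 + 0.03 + 0.06 + 0.07 = 0.41; P(Dose=0mg | Effect=mild) = 0.09/0.41 = 0.21951.
P(Effect=none) = 0.04 + 0.04 + 0.01 + 0.15 + 0.07 = 0.31; P(Dose=0mg | Effect=none) = 0.04/0.31 = 0.12903.
Difference = 0.0905.

0.0905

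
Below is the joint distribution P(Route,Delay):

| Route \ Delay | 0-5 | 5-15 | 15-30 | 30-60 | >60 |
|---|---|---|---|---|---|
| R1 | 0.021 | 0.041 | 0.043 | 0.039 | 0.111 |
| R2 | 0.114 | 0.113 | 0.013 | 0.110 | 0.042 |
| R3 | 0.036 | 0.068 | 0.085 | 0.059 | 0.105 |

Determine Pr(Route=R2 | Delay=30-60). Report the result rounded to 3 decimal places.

0.529

P(Delay=30-60) = 0.039 + 0.110 + 0.059 = 0.208.
P(Route=R2 | Delay=30-60) = 0.110/0.208 = 0.529.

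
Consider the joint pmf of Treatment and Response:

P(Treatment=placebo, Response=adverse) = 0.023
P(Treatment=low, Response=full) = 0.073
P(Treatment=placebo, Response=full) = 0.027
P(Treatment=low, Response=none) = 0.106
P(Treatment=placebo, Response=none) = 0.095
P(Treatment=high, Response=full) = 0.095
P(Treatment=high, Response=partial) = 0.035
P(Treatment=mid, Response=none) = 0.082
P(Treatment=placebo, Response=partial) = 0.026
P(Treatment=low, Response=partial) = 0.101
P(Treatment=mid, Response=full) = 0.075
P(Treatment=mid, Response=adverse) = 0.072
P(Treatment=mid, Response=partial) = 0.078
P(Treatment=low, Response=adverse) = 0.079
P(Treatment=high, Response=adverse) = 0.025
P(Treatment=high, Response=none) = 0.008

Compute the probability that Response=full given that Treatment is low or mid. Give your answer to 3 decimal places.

0.222

P(Treatment=low) = 0.106 + 0.101 + 0.073 + 0.079 = 0.359.
P(Treatment=mid) = 0.082 + 0.078 + 0.075 + 0.072 = 0.307.
P(Treatment ∈ {low, mid}) = 0.359 + 0.307 = 0.666; P(Response=full, Treatment ∈ {low, mid}) = 0.073 + 0.075 = 0.148.
P(Response=full | Treatment ∈ {low, mid}) = 0.148/0.666 = 0.222.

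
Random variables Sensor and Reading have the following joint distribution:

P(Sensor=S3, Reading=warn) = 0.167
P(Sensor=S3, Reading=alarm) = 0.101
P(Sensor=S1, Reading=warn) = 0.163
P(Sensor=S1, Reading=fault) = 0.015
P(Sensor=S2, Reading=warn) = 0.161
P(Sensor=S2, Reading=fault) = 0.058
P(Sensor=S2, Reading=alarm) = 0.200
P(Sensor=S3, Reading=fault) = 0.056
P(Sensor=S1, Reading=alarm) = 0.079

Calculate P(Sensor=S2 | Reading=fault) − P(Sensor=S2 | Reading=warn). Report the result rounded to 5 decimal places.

P(Reading=fault) = 0.015 + 0.058 + 0.056 = 0.129; P(Sensor=S2 | Reading=fault) = 0.058/0.129 = 0.449612.
P(Reading=warn) = 0.163 + 0.161 + 0.167 = 0.491; P(Sensor=S2 | Reading=warn) = 0.161/0.491 = 0.327902.
Difference = 0.12171.

0.12171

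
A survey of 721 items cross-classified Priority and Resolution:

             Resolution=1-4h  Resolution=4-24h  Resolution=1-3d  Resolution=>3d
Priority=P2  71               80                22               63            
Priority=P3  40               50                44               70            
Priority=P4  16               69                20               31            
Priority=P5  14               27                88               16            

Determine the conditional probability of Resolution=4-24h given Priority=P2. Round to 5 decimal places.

Total with Priority=P2: 71 + 80 + 22 + 63 = 236.
P(Resolution=4-24h | Priority=P2) = 80/236 = 0.33898.

0.33898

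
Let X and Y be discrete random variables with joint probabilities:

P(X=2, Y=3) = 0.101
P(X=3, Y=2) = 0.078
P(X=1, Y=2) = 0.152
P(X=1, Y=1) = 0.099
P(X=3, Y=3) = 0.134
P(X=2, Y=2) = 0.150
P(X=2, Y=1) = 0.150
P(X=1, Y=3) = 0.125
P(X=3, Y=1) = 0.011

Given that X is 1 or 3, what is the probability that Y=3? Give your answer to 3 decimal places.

0.432

P(X=1) = 0.099 + 0.152 + 0.125 = 0.376.
P(X=3) = 0.011 + 0.078 + 0.134 = 0.223.
P(X ∈ {1, 3}) = 0.376 + 0.223 = 0.599; P(Y=3, X ∈ {1, 3}) = 0.125 + 0.134 = 0.259.
P(Y=3 | X ∈ {1, 3}) = 0.259/0.599 = 0.432.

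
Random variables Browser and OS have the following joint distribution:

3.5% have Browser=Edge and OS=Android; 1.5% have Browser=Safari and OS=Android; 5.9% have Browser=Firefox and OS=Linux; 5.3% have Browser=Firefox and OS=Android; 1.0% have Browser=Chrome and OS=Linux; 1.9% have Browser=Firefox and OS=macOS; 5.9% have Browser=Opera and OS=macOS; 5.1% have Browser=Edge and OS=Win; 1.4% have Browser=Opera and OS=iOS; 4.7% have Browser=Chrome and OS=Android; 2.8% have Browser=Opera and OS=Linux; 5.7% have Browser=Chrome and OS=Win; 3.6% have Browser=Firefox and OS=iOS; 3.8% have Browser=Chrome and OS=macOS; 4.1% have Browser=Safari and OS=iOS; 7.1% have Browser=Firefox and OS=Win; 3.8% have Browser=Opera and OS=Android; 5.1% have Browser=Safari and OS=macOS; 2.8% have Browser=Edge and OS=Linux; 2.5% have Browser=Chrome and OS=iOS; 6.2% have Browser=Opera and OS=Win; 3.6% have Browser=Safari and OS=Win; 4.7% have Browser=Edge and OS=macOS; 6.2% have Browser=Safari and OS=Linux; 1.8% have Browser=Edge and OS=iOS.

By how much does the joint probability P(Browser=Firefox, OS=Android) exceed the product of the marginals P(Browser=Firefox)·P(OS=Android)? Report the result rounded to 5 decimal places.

0.00826

P(Browser=Firefox) = 0.071 + 0.019 + 0.059 + 0.036 + 0.053 = 0.238.
P(OS=Android) = 0.047 + 0.053 + 0.015 + 0.035 + 0.038 = 0.188.
P(Browser=Firefox, OS=Android) − P(Browser=Firefox)P(OS=Android) = 0.053 − 0.238×0.188 = 0.00826.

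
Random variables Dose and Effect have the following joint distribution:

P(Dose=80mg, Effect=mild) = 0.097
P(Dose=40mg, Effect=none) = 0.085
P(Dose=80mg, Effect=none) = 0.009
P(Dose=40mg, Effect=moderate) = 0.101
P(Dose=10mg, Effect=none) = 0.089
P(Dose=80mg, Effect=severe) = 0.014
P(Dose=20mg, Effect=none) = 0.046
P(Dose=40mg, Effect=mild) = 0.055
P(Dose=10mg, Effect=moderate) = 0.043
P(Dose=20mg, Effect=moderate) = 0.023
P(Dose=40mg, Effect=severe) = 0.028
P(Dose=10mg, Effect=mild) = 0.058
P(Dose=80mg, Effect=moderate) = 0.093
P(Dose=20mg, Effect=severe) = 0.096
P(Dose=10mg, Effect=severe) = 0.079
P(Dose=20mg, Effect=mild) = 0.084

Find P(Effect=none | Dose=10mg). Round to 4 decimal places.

P(Dose=10mg) = 0.089 + 0.058 + 0.043 + 0.079 = 0.269.
P(Effect=none | Dose=10mg) = 0.089/0.269 = 0.3309.

0.3309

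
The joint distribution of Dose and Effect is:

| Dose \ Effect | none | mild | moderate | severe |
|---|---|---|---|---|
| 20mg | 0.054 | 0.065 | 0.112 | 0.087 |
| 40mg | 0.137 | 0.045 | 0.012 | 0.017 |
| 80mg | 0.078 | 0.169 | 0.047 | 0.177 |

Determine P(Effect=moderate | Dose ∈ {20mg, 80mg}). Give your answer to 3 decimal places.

P(Dose=20mg) = 0.054 + 0.065 + 0.112 + 0.087 = 0.318.
P(Dose=80mg) = 0.078 + 0.169 + 0.047 + 0.177 = 0.471.
P(Dose ∈ {20mg, 80mg}) = 0.318 + 0.471 = 0.789; P(Effect=moderate, Dose ∈ {20mg, 80mg}) = 0.112 + 0.047 = 0.159.
P(Effect=moderate | Dose ∈ {20mg, 80mg}) = 0.159/0.789 = 0.202.

0.202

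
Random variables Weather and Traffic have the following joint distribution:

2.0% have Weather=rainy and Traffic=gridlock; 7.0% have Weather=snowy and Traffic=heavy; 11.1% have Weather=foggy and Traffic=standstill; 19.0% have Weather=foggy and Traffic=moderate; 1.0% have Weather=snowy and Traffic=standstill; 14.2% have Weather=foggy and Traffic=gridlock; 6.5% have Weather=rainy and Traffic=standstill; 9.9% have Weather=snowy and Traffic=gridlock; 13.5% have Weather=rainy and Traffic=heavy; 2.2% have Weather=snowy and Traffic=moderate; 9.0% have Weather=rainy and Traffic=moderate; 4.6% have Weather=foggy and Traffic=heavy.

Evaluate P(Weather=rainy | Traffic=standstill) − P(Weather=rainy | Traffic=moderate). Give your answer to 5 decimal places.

P(Traffic=standstill) = 0.065 + 0.010 + 0.111 = 0.186; P(Weather=rainy | Traffic=standstill) = 0.065/0.186 = 0.349462.
P(Traffic=moderate) = 0.090 + 0.022 + 0.190 = 0.302; P(Weather=rainy | Traffic=moderate) = 0.090/0.302 = 0.298013.
Difference = 0.05145.

0.05145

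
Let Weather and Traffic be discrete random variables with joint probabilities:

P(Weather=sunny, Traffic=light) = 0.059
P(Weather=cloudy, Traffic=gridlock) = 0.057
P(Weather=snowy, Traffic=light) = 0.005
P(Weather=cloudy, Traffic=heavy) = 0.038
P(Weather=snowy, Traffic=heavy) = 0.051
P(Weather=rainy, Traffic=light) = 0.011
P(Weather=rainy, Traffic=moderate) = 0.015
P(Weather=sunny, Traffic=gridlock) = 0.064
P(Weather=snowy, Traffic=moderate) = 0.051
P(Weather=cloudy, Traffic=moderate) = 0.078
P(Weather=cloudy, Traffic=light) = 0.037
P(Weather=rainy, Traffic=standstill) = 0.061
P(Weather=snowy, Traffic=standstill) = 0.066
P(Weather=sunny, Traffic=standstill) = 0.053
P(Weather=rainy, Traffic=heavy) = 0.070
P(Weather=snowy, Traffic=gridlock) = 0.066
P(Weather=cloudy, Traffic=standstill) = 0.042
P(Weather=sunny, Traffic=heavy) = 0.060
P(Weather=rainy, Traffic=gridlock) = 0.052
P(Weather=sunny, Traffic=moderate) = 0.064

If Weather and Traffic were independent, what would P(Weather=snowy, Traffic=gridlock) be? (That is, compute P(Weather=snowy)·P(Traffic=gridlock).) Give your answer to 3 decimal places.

0.057

P(Weather=snowy) = 0.005 + 0.051 + 0.051 + 0.066 + 0.066 = 0.239.
P(Traffic=gridlock) = 0.064 + 0.057 + 0.052 + 0.066 = 0.239.
Product: 0.239 × 0.239 = 0.057.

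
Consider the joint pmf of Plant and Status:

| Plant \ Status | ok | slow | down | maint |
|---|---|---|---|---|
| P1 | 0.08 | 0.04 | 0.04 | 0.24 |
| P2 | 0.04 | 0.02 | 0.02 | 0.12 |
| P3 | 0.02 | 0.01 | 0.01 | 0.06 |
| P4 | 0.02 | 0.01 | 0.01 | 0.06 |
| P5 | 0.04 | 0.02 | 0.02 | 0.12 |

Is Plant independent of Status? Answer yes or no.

Every cell satisfies P(Plant,Status) = P(Plant)·P(Status). For instance P(Plant=P5) = 0.20, P(Status=ok) = 0.20, and 0.20×0.20 = 0.04 matches the joint entry. So Plant and Status are independent.

yes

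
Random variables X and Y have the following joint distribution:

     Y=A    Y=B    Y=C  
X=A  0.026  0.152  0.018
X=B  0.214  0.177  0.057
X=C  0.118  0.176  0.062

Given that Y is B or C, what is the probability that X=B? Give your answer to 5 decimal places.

0.36449

P(Y=B) = 0.152 + 0.177 + 0.176 = 0.505.
P(Y=C) = 0.018 + 0.057 + 0.062 = 0.137.
P(Y ∈ {B, C}) = 0.505 + 0.137 = 0.642; P(X=B, Y ∈ {B, C}) = 0.177 + 0.057 = 0.234.
P(X=B | Y ∈ {B, C}) = 0.234/0.642 = 0.36449.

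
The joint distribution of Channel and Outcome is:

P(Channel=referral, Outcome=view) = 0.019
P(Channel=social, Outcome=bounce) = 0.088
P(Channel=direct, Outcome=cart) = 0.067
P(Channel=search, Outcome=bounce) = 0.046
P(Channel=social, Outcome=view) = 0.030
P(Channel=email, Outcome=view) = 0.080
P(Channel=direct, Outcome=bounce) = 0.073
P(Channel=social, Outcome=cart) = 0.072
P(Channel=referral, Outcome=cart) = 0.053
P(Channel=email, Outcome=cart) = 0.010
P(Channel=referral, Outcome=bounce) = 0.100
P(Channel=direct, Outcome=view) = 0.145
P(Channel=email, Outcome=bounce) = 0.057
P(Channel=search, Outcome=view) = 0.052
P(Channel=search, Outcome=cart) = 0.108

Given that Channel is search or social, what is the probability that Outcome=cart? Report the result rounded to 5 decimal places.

0.45455

P(Channel=search) = 0.046 + 0.052 + 0.108 = 0.206.
P(Channel=social) = 0.088 + 0.030 + 0.072 = 0.190.
P(Channel ∈ {search, social}) = 0.206 + 0.190 = 0.396; P(Outcome=cart, Channel ∈ {search, social}) = 0.108 + 0.072 = 0.180.
P(Outcome=cart | Channel ∈ {search, social}) = 0.180/0.396 = 0.45455.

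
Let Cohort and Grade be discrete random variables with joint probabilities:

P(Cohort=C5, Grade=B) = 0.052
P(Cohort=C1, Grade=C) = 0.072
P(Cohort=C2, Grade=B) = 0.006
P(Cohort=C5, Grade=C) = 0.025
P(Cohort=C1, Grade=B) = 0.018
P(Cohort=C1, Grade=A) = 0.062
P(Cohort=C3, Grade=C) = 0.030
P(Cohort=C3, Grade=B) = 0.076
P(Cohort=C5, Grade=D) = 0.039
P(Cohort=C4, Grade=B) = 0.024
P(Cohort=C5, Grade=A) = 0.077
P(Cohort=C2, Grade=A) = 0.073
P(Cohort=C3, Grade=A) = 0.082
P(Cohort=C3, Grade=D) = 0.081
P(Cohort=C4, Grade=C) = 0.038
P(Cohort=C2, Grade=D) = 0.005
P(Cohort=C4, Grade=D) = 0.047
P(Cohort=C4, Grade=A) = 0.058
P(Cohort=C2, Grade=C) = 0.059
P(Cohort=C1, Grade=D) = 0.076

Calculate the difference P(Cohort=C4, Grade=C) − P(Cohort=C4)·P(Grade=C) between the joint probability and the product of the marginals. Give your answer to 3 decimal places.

0.001

P(Cohort=C4) = 0.058 + 0.024 + 0.038 + 0.047 = 0.167.
P(Grade=C) = 0.072 + 0.059 + 0.030 + 0.038 + 0.025 = 0.224.
P(Cohort=C4, Grade=C) − P(Cohort=C4)P(Grade=C) = 0.038 − 0.167×0.224 = 0.001.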